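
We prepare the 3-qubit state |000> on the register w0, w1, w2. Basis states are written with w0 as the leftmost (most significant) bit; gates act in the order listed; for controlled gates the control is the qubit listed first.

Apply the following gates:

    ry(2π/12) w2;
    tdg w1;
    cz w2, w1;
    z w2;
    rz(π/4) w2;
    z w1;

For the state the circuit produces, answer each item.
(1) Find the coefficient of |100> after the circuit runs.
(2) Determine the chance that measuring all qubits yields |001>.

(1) The amplitude on |100> is 0.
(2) A full measurement returns |001> with probability 1/2 - sqrt(3)/4.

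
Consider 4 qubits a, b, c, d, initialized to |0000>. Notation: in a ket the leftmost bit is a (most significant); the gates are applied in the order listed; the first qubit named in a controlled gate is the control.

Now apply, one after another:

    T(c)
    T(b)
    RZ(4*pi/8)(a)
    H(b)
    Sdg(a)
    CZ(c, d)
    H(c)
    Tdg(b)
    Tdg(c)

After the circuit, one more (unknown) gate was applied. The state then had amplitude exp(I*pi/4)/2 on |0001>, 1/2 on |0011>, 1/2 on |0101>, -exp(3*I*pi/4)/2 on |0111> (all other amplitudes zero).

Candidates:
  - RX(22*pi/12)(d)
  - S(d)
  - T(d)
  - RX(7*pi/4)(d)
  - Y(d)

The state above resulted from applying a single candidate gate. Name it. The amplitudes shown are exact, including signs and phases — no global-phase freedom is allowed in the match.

It was Y(d) that produced the state shown.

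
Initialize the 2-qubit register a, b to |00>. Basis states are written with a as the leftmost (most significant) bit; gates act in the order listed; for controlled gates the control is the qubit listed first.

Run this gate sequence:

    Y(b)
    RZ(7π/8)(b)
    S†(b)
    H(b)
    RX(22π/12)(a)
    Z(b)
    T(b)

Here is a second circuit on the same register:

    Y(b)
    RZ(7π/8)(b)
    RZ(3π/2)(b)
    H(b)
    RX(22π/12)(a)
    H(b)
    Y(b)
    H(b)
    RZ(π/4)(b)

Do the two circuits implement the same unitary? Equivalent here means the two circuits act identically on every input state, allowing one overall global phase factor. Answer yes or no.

No — the two circuits implement different unitaries, even allowing a global phase.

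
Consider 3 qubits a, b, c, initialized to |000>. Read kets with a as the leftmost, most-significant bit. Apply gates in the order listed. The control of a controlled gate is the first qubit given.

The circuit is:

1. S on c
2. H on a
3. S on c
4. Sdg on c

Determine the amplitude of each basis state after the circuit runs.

The resulting statevector has amplitude sqrt(2)/2 on |000>, sqrt(2)/2 on |100>, and 0 on every other basis state. Key observation: gates 3-4 undo each other exactly, leaving only the rest of the circuit to track.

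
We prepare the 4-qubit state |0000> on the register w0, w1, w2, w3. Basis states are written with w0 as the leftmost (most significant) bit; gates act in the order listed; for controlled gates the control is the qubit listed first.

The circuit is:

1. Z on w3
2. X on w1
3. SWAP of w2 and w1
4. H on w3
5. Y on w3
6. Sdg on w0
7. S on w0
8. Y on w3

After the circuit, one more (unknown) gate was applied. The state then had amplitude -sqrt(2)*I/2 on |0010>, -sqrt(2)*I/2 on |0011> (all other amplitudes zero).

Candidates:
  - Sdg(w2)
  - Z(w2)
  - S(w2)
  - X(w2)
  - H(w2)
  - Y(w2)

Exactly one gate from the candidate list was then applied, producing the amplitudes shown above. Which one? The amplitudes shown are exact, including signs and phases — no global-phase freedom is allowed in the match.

It was Sdg(w2) that produced the state shown. Key observation: gates 5-8 undo each other exactly, leaving only the rest of the circuit to track.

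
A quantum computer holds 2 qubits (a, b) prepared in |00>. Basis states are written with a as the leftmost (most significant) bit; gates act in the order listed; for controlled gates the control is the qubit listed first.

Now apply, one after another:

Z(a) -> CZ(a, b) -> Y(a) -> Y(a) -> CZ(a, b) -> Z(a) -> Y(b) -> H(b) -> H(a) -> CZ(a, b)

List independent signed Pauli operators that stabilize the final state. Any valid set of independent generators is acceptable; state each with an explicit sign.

The final state is stabilized by the group generated by +XZ, -ZX; other independent generating sets are equally valid. Key observation: the block from step 1 through step 6 cancels to the identity and can be dropped.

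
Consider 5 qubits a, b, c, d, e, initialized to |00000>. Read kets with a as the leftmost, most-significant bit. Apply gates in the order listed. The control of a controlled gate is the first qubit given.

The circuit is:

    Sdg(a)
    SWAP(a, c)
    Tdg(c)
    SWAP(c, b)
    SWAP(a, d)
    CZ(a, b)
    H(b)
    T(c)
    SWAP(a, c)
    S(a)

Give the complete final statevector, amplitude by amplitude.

The final amplitudes are sqrt(2)/2 on |00000>, sqrt(2)/2 on |01000>, and 0 on every other basis state.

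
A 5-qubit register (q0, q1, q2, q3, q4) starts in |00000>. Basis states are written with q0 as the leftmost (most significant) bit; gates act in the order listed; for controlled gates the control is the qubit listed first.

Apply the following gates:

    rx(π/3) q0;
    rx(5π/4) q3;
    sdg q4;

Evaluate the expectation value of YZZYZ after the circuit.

In the final state, YZZYZ has expectation -sqrt(6)/4.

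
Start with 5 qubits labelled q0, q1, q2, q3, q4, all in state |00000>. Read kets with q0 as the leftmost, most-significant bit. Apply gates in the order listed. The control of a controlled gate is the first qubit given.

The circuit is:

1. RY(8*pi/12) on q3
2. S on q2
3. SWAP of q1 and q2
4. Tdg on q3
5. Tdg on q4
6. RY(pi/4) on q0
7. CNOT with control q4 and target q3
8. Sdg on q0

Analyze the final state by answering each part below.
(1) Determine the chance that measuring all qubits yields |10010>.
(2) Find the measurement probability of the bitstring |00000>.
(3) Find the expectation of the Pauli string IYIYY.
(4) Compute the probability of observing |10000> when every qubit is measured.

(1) A full measurement returns |10010> with probability 3/8 - 3*sqrt(2)/16.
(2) A full measurement returns |00000> with probability sqrt(2)/16 + 1/8.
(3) In the final state, IYIYY has expectation 0.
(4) The probability of measuring |10000> is 1/8 - sqrt(2)/16.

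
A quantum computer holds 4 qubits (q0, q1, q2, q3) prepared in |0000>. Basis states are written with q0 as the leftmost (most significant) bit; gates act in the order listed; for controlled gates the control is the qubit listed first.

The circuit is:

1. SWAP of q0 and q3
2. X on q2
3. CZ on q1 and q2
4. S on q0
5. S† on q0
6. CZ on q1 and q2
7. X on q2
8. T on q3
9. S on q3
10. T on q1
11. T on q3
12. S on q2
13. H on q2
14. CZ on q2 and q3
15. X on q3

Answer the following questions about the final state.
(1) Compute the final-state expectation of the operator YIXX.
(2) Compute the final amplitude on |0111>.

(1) The observable YIXX averages to 0.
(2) The amplitude on |0111> is 0.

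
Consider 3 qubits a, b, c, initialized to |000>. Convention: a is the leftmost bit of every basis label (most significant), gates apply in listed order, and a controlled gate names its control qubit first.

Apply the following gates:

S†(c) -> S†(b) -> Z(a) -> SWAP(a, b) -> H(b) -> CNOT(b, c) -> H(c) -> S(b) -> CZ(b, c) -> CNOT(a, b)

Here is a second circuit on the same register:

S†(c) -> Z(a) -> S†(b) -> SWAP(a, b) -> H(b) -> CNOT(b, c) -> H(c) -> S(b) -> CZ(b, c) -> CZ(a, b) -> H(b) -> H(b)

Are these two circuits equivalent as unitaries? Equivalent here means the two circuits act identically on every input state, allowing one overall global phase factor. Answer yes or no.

No, they are not equivalent — no single phase factor reconciles the two unitaries.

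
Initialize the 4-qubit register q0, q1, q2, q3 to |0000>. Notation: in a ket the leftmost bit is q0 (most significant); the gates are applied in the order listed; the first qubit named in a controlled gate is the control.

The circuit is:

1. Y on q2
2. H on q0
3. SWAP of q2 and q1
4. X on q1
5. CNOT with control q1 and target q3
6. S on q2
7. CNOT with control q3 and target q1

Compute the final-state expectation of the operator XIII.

The observable XIII averages to 1.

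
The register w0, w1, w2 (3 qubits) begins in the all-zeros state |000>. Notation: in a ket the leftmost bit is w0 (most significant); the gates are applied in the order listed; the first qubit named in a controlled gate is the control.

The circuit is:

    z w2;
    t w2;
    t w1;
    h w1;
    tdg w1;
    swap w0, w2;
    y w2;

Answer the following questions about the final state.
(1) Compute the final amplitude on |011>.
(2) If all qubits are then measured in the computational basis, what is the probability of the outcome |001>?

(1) |011> carries amplitude sqrt(2)*exp(I*pi/4)/2 in the final state.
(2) The probability of measuring |001> is 1/2.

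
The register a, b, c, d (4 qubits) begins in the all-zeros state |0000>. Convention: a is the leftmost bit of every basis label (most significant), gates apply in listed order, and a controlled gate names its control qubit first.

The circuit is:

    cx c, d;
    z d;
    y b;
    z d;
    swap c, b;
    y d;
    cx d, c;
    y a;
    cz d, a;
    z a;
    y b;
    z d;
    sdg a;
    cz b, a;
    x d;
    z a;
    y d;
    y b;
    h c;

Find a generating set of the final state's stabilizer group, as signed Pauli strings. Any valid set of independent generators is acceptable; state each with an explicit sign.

The stabilizer group can be generated by +IIXI, -ZIII, +IZII, -IIIZ, among other valid generating sets.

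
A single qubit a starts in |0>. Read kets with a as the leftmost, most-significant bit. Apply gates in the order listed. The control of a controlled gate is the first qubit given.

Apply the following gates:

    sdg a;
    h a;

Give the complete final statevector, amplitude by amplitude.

The resulting statevector has amplitude sqrt(2)/2 on |0>, sqrt(2)/2 on |1>.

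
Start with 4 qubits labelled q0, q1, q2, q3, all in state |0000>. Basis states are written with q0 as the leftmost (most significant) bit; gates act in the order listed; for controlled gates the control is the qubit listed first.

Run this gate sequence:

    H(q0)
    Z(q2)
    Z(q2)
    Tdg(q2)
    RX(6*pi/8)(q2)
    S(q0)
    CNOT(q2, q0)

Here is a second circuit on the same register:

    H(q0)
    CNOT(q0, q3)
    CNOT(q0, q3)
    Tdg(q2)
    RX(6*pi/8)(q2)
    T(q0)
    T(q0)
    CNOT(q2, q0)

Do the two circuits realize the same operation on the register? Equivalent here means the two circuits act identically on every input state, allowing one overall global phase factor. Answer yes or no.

Yes: on every input state the two circuits agree up to one overall phase factor.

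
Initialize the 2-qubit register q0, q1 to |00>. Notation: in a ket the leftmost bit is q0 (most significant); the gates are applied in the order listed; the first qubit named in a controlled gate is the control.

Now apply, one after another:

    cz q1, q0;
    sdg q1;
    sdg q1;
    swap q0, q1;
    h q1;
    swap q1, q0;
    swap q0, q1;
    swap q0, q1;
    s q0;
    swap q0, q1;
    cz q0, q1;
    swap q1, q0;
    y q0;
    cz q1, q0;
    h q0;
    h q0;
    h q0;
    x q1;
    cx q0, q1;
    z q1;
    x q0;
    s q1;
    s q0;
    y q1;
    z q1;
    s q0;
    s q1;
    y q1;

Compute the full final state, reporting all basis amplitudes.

The final amplitudes are -1/2 - I/2 on |00>, 0 on |01>, 0 on |10>, -1/2 + I/2 on |11>. Key observation: steps 16-17 multiply out to the identity, so the circuit reduces to the remaining gates.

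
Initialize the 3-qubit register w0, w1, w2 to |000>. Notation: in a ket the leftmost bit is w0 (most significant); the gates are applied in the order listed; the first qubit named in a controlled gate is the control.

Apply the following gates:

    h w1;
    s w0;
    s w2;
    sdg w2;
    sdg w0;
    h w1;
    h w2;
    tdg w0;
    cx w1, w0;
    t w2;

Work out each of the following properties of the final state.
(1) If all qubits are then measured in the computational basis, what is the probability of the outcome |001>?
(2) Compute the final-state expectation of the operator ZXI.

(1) A full measurement returns |001> with probability 1/2. Key observation: gates 1-6 undo each other exactly, leaving only the rest of the circuit to track.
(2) The observable ZXI averages to 0.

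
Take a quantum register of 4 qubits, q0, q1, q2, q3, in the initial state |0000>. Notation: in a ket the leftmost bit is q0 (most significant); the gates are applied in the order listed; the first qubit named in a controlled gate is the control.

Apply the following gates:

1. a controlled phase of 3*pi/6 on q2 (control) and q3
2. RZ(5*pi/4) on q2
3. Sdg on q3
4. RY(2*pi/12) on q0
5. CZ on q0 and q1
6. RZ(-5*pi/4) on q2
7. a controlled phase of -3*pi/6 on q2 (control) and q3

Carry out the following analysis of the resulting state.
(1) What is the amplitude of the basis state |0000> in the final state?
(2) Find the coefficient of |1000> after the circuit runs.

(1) |0000> carries amplitude sqrt(2)/4 + sqrt(6)/4 in the final state.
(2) The amplitude on |1000> is -sqrt(2)/4 + sqrt(6)/4.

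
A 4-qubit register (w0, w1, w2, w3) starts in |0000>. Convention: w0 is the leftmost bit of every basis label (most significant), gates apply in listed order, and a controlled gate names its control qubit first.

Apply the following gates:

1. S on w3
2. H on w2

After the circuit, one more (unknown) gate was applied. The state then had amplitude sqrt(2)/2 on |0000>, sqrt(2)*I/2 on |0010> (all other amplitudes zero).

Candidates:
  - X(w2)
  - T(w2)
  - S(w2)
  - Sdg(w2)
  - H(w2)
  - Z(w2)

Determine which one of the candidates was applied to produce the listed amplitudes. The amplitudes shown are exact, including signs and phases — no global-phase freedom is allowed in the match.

The applied gate was S(w2).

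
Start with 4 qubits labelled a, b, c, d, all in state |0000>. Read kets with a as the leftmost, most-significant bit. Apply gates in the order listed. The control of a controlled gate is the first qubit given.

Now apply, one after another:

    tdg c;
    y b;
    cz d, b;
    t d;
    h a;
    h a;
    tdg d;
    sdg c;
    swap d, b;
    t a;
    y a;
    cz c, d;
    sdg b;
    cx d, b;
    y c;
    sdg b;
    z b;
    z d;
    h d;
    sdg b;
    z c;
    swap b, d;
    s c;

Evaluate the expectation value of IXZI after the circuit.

In the final state, IXZI has expectation 1. Key observation: steps 4-7 multiply out to the identity, so the circuit reduces to the remaining gates.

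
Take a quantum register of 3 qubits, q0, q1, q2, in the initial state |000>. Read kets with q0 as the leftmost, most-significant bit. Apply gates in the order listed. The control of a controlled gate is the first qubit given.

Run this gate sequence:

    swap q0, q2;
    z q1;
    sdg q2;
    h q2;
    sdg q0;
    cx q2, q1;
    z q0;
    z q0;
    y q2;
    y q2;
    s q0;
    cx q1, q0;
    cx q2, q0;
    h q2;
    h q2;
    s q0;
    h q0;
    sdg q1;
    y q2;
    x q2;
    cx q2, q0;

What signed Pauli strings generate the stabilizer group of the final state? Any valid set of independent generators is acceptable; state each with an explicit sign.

The stabilizer group can be generated by +XII, +IXY, +IZZ, among other valid generating sets. Key observation: steps 14-15 multiply out to the identity, so the circuit reduces to the remaining gates.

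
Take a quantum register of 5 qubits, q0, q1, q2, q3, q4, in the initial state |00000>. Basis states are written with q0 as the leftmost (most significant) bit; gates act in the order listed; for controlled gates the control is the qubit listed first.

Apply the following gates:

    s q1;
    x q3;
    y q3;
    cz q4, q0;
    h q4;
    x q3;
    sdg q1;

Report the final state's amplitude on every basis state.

After the circuit, the state carries amplitude -sqrt(2)*I/2 on |00010>, -sqrt(2)*I/2 on |00011>, and 0 on every other basis state.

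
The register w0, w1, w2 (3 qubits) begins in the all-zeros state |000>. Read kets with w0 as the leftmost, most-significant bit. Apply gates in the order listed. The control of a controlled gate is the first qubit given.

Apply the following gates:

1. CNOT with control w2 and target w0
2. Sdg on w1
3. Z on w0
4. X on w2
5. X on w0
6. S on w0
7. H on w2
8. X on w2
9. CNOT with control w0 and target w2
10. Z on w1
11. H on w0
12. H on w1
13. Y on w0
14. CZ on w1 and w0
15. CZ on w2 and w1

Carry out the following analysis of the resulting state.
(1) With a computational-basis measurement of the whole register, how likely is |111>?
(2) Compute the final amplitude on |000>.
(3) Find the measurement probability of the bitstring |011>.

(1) Outcome |111> occurs with probability 1/8.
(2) |000> carries amplitude -sqrt(2)/4 in the final state.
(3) Outcome |011> occurs with probability 1/8.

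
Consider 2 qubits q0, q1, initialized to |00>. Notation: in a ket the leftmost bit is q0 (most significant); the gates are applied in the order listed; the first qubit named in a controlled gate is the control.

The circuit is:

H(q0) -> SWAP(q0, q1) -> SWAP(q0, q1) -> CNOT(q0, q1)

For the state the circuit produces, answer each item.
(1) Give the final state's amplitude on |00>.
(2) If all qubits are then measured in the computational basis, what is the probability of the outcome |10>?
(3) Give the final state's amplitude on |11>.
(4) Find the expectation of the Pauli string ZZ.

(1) The amplitude on |00> is sqrt(2)/2. Key observation: the block from step 2 through step 3 cancels to the identity and can be dropped.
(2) The probability of measuring |10> is 0.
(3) The final state's coefficient on |11> equals sqrt(2)/2.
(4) The expectation value of ZZ is 1.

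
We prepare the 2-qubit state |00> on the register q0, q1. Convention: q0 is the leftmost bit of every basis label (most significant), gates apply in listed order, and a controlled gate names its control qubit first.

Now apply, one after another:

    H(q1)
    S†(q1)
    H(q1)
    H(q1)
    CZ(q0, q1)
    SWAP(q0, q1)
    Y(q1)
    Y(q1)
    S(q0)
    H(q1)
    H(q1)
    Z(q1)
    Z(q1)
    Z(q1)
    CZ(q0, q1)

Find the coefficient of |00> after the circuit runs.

The amplitude on |00> is sqrt(2)/2. Key observation: steps 3-4 multiply out to the identity, so the circuit reduces to the remaining gates.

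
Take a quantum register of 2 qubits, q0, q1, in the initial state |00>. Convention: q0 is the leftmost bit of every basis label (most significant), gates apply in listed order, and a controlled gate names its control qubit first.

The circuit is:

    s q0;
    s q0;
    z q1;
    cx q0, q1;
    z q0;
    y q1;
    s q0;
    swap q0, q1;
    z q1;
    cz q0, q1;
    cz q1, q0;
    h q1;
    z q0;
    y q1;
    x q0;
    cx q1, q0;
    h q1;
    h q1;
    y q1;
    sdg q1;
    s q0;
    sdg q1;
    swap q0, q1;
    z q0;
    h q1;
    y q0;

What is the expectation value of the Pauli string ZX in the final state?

The expectation value of ZX is 1.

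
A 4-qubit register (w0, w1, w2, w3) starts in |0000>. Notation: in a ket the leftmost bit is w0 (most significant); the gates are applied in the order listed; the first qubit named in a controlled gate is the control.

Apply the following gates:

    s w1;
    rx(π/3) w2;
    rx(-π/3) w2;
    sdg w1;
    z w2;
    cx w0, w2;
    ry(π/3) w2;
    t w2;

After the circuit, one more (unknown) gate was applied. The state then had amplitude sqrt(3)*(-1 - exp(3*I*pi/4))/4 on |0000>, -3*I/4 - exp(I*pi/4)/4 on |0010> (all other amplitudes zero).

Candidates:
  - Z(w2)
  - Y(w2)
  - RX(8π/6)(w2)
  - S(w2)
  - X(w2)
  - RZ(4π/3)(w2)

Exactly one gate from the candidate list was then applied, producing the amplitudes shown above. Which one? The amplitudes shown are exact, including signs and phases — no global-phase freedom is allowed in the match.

The unique candidate consistent with the amplitudes is RX(8π/6)(w2).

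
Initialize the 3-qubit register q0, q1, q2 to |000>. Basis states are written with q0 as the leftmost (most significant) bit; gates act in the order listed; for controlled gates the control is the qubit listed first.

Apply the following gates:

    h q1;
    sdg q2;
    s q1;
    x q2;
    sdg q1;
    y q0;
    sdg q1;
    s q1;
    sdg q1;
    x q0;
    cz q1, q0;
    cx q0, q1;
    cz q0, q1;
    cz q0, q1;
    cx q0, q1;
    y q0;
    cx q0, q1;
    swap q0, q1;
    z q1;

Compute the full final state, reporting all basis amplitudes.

The resulting statevector has amplitude -sqrt(2)*I/2 on |011>, sqrt(2)/2 on |111>, and 0 on every other basis state. Key observation: gates 13-14 undo each other exactly, leaving only the rest of the circuit to track.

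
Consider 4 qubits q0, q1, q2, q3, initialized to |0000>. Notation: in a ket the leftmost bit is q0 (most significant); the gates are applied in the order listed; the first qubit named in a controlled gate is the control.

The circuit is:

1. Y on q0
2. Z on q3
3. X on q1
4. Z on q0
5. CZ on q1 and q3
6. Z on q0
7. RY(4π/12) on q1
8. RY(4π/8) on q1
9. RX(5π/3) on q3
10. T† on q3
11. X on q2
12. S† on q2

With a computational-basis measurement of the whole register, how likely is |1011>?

A full measurement returns |1011> with probability sqrt(3)/16 + 1/8.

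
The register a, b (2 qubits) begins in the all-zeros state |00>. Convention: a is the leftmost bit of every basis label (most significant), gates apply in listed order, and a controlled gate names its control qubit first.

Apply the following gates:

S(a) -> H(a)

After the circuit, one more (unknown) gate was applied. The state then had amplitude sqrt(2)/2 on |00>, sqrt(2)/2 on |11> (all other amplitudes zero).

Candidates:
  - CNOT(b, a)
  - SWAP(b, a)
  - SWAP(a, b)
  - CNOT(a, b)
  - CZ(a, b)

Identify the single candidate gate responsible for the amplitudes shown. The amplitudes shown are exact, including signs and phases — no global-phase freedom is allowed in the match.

The applied gate was CNOT(a, b).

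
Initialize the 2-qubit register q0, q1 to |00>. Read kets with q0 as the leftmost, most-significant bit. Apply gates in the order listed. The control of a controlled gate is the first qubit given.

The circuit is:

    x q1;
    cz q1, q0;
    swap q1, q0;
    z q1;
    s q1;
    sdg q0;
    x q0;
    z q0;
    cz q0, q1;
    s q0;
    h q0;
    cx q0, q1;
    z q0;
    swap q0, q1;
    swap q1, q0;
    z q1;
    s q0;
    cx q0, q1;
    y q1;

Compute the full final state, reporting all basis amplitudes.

The final amplitudes are 0 on |00>, sqrt(2)/2 on |01>, 0 on |10>, sqrt(2)*I/2 on |11>.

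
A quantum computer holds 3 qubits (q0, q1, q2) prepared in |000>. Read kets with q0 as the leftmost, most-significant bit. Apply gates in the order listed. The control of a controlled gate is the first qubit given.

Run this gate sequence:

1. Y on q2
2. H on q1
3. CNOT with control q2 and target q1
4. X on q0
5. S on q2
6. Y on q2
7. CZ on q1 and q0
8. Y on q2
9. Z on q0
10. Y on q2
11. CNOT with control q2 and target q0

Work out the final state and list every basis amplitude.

The final amplitudes are -sqrt(2)*I/2 on |100>, sqrt(2)*I/2 on |110>, and 0 on every other basis state.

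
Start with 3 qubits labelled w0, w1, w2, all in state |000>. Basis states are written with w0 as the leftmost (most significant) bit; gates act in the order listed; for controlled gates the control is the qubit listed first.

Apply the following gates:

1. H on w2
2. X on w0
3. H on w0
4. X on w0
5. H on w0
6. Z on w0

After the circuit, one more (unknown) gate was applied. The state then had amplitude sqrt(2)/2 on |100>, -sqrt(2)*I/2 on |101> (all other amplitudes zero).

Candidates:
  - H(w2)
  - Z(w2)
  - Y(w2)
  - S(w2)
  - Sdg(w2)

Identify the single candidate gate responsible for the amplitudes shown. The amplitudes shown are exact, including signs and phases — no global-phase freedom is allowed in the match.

The unique candidate consistent with the amplitudes is Sdg(w2). Key observation: gates 3-6 undo each other exactly, leaving only the rest of the circuit to track.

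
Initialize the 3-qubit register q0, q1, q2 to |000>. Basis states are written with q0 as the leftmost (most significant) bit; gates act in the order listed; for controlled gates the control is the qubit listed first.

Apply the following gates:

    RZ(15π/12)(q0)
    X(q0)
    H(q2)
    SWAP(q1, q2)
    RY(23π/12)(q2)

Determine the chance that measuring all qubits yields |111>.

A full measurement returns |111> with probability -sqrt(6)/16 - sqrt(2)/16 + 1/4.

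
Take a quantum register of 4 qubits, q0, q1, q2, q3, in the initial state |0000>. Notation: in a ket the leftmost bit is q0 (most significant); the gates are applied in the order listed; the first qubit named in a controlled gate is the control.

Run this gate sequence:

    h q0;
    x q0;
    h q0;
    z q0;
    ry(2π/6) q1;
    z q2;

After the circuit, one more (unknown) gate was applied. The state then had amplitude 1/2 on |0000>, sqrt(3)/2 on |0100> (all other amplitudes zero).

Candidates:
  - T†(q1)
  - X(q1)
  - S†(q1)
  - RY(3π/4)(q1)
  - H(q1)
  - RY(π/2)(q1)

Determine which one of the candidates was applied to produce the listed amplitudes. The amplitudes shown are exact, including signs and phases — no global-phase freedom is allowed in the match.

The applied gate was X(q1). Key observation: steps 1-4 multiply out to the identity, so the circuit reduces to the remaining gates.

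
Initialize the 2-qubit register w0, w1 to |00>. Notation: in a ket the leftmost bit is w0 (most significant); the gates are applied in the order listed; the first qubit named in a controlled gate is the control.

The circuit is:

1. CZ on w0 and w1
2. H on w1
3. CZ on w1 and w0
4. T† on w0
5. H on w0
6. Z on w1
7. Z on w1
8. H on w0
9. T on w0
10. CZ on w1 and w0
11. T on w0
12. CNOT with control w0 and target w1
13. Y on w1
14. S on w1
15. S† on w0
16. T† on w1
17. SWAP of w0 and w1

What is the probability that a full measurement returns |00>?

The probability of measuring |00> is 1/2. Key observation: the block from step 3 through step 10 cancels to the identity and can be dropped.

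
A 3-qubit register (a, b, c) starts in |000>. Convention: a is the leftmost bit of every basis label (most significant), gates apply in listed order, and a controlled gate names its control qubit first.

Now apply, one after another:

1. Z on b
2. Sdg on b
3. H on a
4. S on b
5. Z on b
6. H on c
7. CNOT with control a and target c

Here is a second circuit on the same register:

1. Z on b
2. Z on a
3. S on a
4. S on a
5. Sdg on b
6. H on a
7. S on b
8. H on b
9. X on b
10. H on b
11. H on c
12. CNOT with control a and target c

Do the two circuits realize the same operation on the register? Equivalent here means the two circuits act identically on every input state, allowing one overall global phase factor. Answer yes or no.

Yes: on every input state the two circuits agree up to one overall phase factor.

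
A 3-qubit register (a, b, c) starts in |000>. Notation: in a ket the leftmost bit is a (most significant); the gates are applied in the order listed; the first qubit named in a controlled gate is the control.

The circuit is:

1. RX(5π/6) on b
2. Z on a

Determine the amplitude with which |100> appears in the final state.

The amplitude on |100> is 0.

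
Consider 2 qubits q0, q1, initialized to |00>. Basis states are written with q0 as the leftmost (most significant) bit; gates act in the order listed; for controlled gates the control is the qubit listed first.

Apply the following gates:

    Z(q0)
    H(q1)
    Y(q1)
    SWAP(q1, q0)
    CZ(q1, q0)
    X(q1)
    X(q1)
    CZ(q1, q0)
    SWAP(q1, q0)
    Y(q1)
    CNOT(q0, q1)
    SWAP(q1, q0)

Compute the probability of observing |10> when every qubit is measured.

The probability of measuring |10> is 1/2. Key observation: steps 3-10 multiply out to the identity, so the circuit reduces to the remaining gates.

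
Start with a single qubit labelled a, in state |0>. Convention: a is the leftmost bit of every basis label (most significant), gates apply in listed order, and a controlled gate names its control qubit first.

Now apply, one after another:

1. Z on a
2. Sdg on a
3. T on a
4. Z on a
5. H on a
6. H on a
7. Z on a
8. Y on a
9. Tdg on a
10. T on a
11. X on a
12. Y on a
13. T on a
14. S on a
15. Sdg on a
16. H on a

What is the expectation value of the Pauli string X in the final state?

In the final state, X has expectation -1.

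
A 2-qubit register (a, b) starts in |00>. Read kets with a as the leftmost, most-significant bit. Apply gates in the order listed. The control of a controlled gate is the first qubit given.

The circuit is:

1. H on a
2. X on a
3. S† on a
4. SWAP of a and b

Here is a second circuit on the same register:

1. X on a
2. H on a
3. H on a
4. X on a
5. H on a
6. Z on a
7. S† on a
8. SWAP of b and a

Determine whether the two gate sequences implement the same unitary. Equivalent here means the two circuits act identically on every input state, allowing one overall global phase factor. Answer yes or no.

No — the two circuits implement different unitaries, even allowing a global phase.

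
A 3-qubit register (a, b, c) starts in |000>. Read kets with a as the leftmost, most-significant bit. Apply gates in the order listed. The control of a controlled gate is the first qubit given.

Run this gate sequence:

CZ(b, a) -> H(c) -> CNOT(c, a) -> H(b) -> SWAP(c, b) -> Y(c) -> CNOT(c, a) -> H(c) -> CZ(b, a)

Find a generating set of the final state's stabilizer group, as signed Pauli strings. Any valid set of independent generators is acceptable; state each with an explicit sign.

The final state is stabilized by the group generated by -XZZ, -ZXZ, +ZZX; other independent generating sets are equally valid.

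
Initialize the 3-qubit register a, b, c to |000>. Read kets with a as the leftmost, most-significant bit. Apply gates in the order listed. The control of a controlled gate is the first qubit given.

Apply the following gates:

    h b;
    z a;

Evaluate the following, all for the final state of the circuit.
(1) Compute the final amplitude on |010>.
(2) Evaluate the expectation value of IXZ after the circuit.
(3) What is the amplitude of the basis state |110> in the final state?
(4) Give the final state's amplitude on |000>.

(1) The final state's coefficient on |010> equals sqrt(2)/2.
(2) In the final state, IXZ has expectation 1.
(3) The final state's coefficient on |110> equals 0.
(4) The amplitude on |000> is sqrt(2)/2.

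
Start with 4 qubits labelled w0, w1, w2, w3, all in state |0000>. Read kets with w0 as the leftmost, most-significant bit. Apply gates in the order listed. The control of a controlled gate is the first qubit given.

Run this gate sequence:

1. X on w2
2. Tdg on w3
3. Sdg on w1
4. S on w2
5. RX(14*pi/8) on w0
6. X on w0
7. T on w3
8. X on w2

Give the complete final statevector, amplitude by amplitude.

The final amplitudes are sqrt(2 - sqrt(2))/2 on |0000>, -I*sqrt(sqrt(2) + 2)/2 on |1000>, and 0 on every other basis state.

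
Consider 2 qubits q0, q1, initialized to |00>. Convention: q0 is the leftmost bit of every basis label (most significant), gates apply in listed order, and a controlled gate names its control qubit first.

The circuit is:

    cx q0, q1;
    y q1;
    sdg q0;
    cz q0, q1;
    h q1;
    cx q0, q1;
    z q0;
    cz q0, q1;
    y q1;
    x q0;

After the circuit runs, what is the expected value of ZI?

The expectation value of ZI is -1.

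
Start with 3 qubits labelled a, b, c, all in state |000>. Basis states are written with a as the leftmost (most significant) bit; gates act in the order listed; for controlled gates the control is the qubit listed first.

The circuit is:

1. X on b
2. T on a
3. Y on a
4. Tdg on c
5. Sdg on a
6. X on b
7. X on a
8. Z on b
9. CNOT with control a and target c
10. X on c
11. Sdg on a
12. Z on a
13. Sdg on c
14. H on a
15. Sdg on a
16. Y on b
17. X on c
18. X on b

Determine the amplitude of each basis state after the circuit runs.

The resulting statevector has amplitude sqrt(2)/2 on |000>, -sqrt(2)*I/2 on |100>, and 0 on every other basis state.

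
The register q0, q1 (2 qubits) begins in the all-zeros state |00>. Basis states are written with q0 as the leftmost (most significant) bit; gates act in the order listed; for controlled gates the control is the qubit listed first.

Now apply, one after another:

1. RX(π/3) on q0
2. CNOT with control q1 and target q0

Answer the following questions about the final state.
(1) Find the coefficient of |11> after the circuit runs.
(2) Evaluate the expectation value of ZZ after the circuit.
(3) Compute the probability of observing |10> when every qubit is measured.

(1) The final state's coefficient on |11> equals 0.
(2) The expectation value of ZZ is 1/2.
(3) The probability of measuring |10> is 1/4.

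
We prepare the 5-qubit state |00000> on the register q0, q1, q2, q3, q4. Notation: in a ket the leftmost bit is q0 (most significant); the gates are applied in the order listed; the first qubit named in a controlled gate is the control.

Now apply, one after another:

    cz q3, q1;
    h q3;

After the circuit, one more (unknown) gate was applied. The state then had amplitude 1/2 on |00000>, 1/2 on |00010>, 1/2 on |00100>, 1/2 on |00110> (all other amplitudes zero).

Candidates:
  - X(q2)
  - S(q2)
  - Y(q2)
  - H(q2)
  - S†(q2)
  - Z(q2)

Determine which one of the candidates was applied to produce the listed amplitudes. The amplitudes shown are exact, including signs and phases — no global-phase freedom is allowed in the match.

The applied gate was H(q2).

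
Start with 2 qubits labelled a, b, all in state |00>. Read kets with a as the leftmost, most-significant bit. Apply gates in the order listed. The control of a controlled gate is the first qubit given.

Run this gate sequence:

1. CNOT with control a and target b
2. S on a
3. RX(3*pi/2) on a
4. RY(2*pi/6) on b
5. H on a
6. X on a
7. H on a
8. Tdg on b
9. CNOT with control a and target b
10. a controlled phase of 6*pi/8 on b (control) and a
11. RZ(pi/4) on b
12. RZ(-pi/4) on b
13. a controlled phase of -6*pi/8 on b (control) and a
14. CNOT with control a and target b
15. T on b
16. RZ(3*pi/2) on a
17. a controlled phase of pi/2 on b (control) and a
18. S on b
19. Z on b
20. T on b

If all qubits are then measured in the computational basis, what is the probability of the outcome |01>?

The probability of measuring |01> is 1/8. Key observation: gates 8-15 undo each other exactly, leaving only the rest of the circuit to track.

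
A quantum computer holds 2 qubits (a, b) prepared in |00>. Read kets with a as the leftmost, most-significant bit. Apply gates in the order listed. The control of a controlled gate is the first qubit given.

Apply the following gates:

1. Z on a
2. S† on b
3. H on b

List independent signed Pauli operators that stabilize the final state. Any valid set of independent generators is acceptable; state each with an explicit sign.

One valid set of independent stabilizer generators is +IX, +ZI (any independent generating set of the same group is equally correct).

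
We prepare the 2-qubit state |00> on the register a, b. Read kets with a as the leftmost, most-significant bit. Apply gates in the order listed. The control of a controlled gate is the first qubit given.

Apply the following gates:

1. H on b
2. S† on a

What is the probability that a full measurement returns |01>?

Outcome |01> occurs with probability 1/2.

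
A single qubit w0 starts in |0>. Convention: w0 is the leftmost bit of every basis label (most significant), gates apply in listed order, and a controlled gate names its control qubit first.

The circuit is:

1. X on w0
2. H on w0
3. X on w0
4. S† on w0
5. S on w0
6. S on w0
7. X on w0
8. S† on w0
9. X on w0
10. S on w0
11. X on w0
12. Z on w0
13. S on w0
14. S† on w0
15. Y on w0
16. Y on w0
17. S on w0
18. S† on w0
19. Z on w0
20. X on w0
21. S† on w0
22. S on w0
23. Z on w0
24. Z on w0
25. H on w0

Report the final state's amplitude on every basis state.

After the circuit, the state carries amplitude -1/2 + I/2 on |0>, 1/2 + I/2 on |1>. Key observation: the block from step 13 through step 18 cancels to the identity and can be dropped.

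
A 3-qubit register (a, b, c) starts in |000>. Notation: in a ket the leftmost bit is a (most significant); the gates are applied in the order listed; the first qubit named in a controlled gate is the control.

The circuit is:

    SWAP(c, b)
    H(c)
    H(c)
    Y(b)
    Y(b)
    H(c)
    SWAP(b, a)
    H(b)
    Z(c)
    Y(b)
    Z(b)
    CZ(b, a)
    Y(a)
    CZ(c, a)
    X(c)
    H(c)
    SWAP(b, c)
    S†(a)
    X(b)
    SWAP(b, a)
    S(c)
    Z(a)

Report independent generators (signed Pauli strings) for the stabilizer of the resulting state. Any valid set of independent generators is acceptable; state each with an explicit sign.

The final state is stabilized by the group generated by +IIY, -ZII, -IZI; other independent generating sets are equally valid.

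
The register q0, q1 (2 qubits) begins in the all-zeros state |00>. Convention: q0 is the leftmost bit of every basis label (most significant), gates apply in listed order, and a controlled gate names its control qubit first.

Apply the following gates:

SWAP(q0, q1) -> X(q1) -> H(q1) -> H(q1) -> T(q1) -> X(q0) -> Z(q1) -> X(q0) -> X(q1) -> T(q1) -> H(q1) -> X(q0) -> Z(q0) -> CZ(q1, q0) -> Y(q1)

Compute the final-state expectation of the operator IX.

The observable IX averages to 1.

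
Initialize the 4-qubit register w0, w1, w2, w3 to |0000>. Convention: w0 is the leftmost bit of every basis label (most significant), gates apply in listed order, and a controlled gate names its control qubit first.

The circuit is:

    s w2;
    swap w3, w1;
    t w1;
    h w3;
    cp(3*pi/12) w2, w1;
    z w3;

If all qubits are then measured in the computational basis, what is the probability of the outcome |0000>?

A full measurement returns |0000> with probability 1/2.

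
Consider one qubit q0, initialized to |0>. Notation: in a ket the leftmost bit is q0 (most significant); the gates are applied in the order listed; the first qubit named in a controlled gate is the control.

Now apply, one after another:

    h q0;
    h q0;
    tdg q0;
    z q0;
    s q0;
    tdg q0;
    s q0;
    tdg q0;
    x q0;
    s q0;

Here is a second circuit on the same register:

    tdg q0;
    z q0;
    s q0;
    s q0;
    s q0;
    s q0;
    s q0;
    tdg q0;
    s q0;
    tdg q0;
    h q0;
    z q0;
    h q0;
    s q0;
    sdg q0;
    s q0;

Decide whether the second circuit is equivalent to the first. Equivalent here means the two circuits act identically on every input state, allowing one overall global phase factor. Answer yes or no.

Yes — the two circuits implement the same unitary up to a global phase.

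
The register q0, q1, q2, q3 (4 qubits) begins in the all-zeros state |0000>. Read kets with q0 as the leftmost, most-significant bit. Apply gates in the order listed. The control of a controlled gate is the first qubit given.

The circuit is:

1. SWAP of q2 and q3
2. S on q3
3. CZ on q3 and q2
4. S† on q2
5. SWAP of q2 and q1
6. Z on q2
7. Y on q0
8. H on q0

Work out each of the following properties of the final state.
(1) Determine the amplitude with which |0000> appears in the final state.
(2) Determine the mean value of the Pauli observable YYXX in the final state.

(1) |0000> carries amplitude sqrt(2)*I/2 in the final state.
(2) The expectation value of YYXX is 0.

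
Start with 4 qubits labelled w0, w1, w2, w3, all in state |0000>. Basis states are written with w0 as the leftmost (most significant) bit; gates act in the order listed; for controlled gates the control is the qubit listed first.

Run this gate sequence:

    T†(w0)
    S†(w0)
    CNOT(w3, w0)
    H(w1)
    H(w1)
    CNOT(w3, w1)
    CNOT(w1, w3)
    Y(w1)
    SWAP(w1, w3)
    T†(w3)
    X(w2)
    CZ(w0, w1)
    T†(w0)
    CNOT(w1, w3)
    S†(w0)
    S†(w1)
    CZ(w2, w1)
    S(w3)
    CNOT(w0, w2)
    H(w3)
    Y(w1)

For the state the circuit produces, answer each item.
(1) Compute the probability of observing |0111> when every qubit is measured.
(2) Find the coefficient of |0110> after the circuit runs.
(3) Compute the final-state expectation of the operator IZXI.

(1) A full measurement returns |0111> with probability 1/2.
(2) The amplitude on |0110> is -sqrt(2)*exp(I*pi/4)/2.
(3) The observable IZXI averages to 0.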